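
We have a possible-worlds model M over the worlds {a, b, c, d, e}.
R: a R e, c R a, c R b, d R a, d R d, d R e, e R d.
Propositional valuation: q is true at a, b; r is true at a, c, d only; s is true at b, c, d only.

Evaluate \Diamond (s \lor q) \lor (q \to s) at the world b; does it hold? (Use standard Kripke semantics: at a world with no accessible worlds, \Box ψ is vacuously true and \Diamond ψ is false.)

At b: \Diamond (s \lor q) is false, q \to s is true, so \Diamond (s \lor q) \lor (q \to s) is true.
  At b: no accessible worlds, so \Diamond (s \lor q) is false.

Yes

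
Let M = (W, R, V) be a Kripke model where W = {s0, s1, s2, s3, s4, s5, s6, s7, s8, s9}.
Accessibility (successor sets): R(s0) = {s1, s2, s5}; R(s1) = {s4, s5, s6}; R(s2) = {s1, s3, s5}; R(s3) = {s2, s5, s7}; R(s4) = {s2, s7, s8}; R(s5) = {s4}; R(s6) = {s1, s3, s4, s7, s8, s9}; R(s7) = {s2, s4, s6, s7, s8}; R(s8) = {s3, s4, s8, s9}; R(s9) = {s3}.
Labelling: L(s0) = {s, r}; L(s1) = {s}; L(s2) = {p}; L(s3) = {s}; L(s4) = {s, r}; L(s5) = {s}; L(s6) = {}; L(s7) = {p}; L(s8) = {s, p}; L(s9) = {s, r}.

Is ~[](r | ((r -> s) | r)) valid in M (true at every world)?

No

Let φ = ~[](r | ((r -> s) | r)). Evaluate φ at each world:
  s0 (successors {s1, s2, s5}): φ is false.
  s1 (successors {s4, s5, s6}): φ is false.
  s2 (successors {s1, s3, s5}): φ is false.
  s3 (successors {s2, s5, s7}): φ is false.
  s4 (successors {s2, s7, s8}): φ is false.
  s5 (successors {s4}): φ is false.
  s6 (successors {s1, s3, s4, s7, s8, s9}): φ is false.
  s7 (successors {s2, s4, s6, s7, s8}): φ is false.
  s8 (successors {s3, s4, s8, s9}): φ is false.
  s9 (successors {s3}): φ is false.
Detail at s0 (counterexample):
  At s0: [](r | ((r -> s) | r)) is true, so ~[](r | ((r -> s) | r)) is false.
    At s0: [](r | ((r -> s) | r)) requires r | ((r -> s) | r) at every successor {s1, s2, s5}.
      At s1: r | ((r -> s) | r) is true.
      At s2: r | ((r -> s) | r) is true.
      At s5: r | ((r -> s) | r) is true.
    So [](r | ((r -> s) | r)) is true at s0.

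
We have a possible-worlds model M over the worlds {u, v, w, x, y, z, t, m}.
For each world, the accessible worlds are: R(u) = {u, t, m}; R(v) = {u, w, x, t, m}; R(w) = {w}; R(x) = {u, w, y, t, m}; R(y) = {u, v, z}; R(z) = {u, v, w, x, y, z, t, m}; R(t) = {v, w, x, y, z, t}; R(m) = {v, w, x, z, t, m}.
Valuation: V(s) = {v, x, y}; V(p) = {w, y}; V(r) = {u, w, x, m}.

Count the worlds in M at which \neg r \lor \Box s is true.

Let φ = \neg r \lor \Box s. Evaluate φ at each world:
  u (successors {u, t, m}): φ is false.
  v (successors {u, w, x, t, m}): φ is true.
  w (successors {w}): φ is false.
  x (successors {u, w, y, t, m}): φ is false.
  y (successors {u, v, z}): φ is true.
  z (successors {u, v, w, x, y, z, t, m}): φ is true.
  t (successors {v, w, x, y, z, t}): φ is true.
  m (successors {v, w, x, z, t, m}): φ is false.
For instance, at u:
  At u: \neg r is false, \Box s is false, so \neg r \lor \Box s is false.
    At u: \Box s requires s at every successor {u, t, m}.
      s fails at u, so \Box s is false at u.
Satisfying worlds: {v, y, z, t}

4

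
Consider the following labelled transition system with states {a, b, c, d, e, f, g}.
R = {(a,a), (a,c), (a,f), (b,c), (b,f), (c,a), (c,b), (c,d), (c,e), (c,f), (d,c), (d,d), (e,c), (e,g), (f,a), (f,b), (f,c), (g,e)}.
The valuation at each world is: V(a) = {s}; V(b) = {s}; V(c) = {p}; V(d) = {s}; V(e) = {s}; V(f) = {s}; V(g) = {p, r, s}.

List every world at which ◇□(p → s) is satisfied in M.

a, b, d, e, f

Let φ = ◇□(p → s). Evaluate φ at each world:
  a (successors {a, c, f}): φ is true.
  b (successors {c, f}): φ is true.
  c (successors {a, b, d, e, f}): φ is false.
  d (successors {c, d}): φ is true.
  e (successors {c, g}): φ is true.
  f (successors {a, b, c}): φ is true.
  g (successors {e}): φ is false.
For instance, at e:
  At e: ◇□(p → s) requires □(p → s) at some successor in {c, g}.
    □(p → s) holds at c, so ◇□(p → s) is true at e.
      At c: □(p → s) requires p → s at every successor {a, b, d, e, f}.
        At a: p → s is true.
        At b: p → s is true.
        At d: p → s is true.
        At e: p → s is true.
        At f: p → s is true.
      So □(p → s) is true at c.
Satisfying worlds: {a, b, d, e, f}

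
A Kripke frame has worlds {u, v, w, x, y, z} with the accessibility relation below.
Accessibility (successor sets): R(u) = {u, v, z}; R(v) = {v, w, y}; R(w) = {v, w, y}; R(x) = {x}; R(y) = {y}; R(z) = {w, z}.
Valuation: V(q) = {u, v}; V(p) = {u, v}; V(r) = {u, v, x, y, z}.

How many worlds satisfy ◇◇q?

Let φ = ◇◇q. Evaluate φ at each world:
  u (successors {u, v, z}): φ is true.
  v (successors {v, w, y}): φ is true.
  w (successors {v, w, y}): φ is true.
  x (successors {x}): φ is false.
  y (successors {y}): φ is false.
  z (successors {w, z}): φ is true.
For instance, at w:
  At w: ◇◇q requires ◇q at some successor in {v, w, y}.
    ◇q holds at v, so ◇◇q is true at w.
      At v: ◇q requires q at some successor in {v, w, y}.
        q holds at v, so ◇q is true at v.
Satisfying worlds: {u, v, w, z}

4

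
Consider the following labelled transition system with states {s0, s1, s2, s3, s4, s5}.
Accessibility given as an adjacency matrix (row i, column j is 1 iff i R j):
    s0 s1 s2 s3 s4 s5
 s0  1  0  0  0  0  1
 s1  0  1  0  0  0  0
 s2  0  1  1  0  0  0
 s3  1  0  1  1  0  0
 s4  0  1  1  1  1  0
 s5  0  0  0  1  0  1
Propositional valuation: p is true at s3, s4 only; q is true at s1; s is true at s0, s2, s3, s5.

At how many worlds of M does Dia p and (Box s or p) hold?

Let φ = Dia p and (Box s or p). Evaluate φ at each world:
  s0 (successors {s0, s5}): φ is false.
  s1 (successors {s1}): φ is false.
  s2 (successors {s1, s2}): φ is false.
  s3 (successors {s0, s2, s3}): φ is true.
  s4 (successors {s1, s2, s3, s4}): φ is true.
  s5 (successors {s3, s5}): φ is true.
For instance, at s4:
  At s4: Dia p is true, Box s or p is true, so Dia p and (Box s or p) is true.
    At s4: Dia p requires p at some successor in {s1, s2, s3, s4}.
      p holds at s3, so Dia p is true at s4.
    At s4: Box s is false, p is true, so Box s or p is true.
      At s4: Box s requires s at every successor {s1, s2, s3, s4}.
        s fails at s1, so Box s is false at s4.
Satisfying worlds: {s3, s4, s5}

3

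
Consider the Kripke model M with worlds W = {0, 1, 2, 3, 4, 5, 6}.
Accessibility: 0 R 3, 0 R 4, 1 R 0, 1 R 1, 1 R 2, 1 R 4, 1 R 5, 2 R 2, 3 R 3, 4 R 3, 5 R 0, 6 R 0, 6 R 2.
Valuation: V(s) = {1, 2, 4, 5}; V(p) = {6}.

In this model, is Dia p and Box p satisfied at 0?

At 0: Dia p is false, Box p is false, so Dia p and Box p is false.
  At 0: Dia p requires p at some successor in {3, 4}.
    At 3: p is false.
    At 4: p is false.
  So Dia p is false at 0.
  At 0: Box p requires p at every successor {3, 4}.
    p fails at 3, so Box p is false at 0.

No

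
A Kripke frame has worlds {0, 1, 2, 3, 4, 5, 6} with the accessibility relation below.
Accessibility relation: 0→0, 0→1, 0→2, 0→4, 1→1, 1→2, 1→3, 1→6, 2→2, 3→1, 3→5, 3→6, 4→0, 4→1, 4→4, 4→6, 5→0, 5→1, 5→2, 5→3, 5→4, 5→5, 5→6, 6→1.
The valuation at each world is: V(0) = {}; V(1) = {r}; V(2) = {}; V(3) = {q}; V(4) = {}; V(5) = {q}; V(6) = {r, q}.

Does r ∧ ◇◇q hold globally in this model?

Let φ = r ∧ ◇◇q. Evaluate φ at each world:
  0 (successors {0, 1, 2, 4}): φ is false.
  1 (successors {1, 2, 3, 6}): φ is true.
  2 (successors {2}): φ is false.
  3 (successors {1, 5, 6}): φ is false.
  4 (successors {0, 1, 4, 6}): φ is false.
  5 (successors {0, 1, 2, 3, 4, 5, 6}): φ is false.
  6 (successors {1}): φ is true.
Detail at 0 (counterexample):
  At 0: r is false, ◇◇q is true, so r ∧ ◇◇q is false.
    At 0: ◇◇q requires ◇q at some successor in {0, 1, 2, 4}.
      ◇q holds at 1, so ◇◇q is true at 0.

No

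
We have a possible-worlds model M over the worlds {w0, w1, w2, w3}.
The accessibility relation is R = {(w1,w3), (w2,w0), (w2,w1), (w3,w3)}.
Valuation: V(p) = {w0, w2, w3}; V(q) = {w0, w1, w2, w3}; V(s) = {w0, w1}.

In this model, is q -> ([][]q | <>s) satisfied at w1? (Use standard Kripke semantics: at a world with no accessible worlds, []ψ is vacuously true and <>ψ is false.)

At w1: q is true, [][]q | <>s is true, so q -> ([][]q | <>s) is true.
  At w1: [][]q is true, <>s is false, so [][]q | <>s is true.
    At w1: [][]q requires []q at every successor {w3}.
      At w3: []q is true.
    So [][]q is true at w1.
    At w1: <>s requires s at some successor in {w3}.
      At w3: s is false.
    So <>s is false at w1.

Yes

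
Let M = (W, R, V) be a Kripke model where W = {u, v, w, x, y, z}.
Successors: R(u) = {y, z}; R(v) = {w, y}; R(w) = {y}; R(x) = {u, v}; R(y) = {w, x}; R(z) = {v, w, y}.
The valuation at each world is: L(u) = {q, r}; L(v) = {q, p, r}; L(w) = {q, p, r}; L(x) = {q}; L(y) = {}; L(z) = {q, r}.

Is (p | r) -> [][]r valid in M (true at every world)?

Let φ = (p | r) -> [][]r. Evaluate φ at each world:
  u (successors {y, z}): φ is false.
  v (successors {w, y}): φ is false.
  w (successors {y}): φ is false.
  x (successors {u, v}): φ is true.
  y (successors {w, x}): φ is true.
  z (successors {v, w, y}): φ is false.
Detail at u (counterexample):
  At u: p | r is true, [][]r is false, so (p | r) -> [][]r is false.
    At u: [][]r requires []r at every successor {y, z}.
      []r fails at y, so [][]r is false at u.

No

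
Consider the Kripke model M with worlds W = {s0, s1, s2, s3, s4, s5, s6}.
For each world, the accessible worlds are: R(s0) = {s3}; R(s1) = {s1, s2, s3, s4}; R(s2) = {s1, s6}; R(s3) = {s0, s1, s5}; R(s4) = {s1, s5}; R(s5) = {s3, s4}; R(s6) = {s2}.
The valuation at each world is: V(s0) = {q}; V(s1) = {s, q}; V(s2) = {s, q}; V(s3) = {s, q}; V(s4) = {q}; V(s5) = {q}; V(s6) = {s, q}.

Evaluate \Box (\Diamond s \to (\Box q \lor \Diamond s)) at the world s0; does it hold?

Yes

At s0: \Box (\Diamond s \to (\Box q \lor \Diamond s)) requires \Diamond s \to (\Box q \lor \Diamond s) at every successor {s3}.
    At s3: \Diamond s is true, \Box q \lor \Diamond s is true, so \Diamond s \to (\Box q \lor \Diamond s) is true.
      At s3: \Diamond s requires s at some successor in {s0, s1, s5}.
        s holds at s1, so \Diamond s is true at s3.
      At s3: \Box q is true, \Diamond s is true, so \Box q \lor \Diamond s is true.
So \Box (\Diamond s \to (\Box q \lor \Diamond s)) is true at s0.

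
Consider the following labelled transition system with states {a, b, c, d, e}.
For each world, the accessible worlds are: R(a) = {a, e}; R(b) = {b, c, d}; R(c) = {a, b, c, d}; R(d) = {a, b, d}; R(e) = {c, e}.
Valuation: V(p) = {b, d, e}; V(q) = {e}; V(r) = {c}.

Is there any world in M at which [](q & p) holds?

No

Let φ = [](q & p). Evaluate φ at each world:
  a (successors {a, e}): φ is false.
  b (successors {b, c, d}): φ is false.
  c (successors {a, b, c, d}): φ is false.
  d (successors {a, b, d}): φ is false.
  e (successors {c, e}): φ is false.
For instance, at a:
  At a: [](q & p) requires q & p at every successor {a, e}.
    q & p fails at a, so [](q & p) is false at a.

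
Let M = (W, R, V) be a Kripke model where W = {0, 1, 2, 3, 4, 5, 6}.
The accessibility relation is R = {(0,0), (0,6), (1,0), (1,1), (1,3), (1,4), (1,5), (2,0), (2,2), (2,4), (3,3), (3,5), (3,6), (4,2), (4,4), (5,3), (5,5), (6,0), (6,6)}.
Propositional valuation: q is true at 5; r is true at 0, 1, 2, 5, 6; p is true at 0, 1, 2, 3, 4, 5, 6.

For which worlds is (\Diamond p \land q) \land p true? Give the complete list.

5

Let φ = (\Diamond p \land q) \land p. Evaluate φ at each world:
  0 (successors {0, 6}): φ is false.
  1 (successors {0, 1, 3, 4, 5}): φ is false.
  2 (successors {0, 2, 4}): φ is false.
  3 (successors {3, 5, 6}): φ is false.
  4 (successors {2, 4}): φ is false.
  5 (successors {3, 5}): φ is true.
  6 (successors {0, 6}): φ is false.
For instance, at 1:
  At 1: \Diamond p \land q is false, p is true, so (\Diamond p \land q) \land p is false.
    At 1: \Diamond p is true, q is false, so \Diamond p \land q is false.
      At 1: \Diamond p requires p at some successor in {0, 1, 3, 4, 5}.
        p holds at 0, so \Diamond p is true at 1.
Satisfying worlds: {5}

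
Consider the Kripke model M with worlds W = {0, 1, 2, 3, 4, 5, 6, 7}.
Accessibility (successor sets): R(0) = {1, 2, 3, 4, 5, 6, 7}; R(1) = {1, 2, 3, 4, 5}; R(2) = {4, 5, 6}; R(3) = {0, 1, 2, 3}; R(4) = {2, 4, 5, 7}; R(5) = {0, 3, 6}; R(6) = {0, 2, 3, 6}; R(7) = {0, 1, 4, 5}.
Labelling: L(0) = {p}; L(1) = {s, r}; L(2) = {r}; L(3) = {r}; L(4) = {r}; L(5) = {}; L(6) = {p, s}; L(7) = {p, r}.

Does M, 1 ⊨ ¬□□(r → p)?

Yes

At 1: □□(r → p) is false, so ¬□□(r → p) is true.
  At 1: □□(r → p) requires □(r → p) at every successor {1, 2, 3, 4, 5}.
    □(r → p) fails at 1, so □□(r → p) is false at 1.
      At 1: □(r → p) requires r → p at every successor {1, 2, 3, 4, 5}.
        r → p fails at 1, so □(r → p) is false at 1.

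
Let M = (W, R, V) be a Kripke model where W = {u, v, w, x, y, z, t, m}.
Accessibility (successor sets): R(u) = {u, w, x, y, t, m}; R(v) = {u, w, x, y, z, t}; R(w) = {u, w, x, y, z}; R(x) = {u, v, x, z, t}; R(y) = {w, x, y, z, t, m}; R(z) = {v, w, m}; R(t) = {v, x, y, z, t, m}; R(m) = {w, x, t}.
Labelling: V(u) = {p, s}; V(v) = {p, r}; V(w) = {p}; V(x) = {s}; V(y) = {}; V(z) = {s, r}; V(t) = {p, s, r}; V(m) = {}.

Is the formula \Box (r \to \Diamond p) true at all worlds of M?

Yes

Let φ = \Box (r \to \Diamond p). Evaluate φ at each world:
  u (successors {u, w, x, y, t, m}): φ is true.
  v (successors {u, w, x, y, z, t}): φ is true.
  w (successors {u, w, x, y, z}): φ is true.
  x (successors {u, v, x, z, t}): φ is true.
  y (successors {w, x, y, z, t, m}): φ is true.
  z (successors {v, w, m}): φ is true.
  t (successors {v, x, y, z, t, m}): φ is true.
  m (successors {w, x, t}): φ is true.
For instance, at x:
  At x: \Box (r \to \Diamond p) requires r \to \Diamond p at every successor {u, v, x, z, t}.
    At u: r \to \Diamond p is true.
    At v: r \to \Diamond p is true.
    At x: r \to \Diamond p is true.
    At z: r \to \Diamond p is true.
    At t: r \to \Diamond p is true.
  So \Box (r \to \Diamond p) is true at x.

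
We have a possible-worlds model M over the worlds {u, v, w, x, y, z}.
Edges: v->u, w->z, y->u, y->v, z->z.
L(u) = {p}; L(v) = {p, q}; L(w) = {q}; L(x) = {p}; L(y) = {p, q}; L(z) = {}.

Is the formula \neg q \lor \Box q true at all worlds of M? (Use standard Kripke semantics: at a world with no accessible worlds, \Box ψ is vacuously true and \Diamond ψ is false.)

Let φ = \neg q \lor \Box q. Evaluate φ at each world:
  u (successors ∅): φ is true.
  v (successors {u}): φ is false.
  w (successors {z}): φ is false.
  x (successors ∅): φ is true.
  y (successors {u, v}): φ is false.
  z (successors {z}): φ is true.
Detail at v (counterexample):
  At v: \neg q is false, \Box q is false, so \neg q \lor \Box q is false.
    At v: \Box q requires q at every successor {u}.
      q fails at u, so \Box q is false at v.

No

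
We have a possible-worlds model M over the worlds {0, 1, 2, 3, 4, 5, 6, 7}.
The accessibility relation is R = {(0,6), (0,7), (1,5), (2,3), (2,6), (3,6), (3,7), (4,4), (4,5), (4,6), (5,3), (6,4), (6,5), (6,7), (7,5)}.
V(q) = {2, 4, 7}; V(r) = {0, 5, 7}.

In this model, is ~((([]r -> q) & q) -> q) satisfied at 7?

Recall that []ψ holds at a world iff ψ holds at every accessible world, and <>ψ holds iff ψ holds at some accessible world.
At 7: (([]r -> q) & q) -> q is true, so ~((([]r -> q) & q) -> q) is false.
  At 7: ([]r -> q) & q is true, q is true, so (([]r -> q) & q) -> q is true.
    At 7: []r -> q is true, q is true, so ([]r -> q) & q is true.
      At 7: []r is true, q is true, so []r -> q is true.

No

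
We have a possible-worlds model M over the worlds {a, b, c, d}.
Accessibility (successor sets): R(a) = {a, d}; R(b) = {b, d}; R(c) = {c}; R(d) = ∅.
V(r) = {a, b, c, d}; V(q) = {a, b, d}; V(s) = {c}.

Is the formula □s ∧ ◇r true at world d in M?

No

Recall that □ψ holds at a world iff ψ holds at every accessible world, and ◇ψ holds iff ψ holds at some accessible world.
At d: □s is true, ◇r is false, so □s ∧ ◇r is false.
  At d: no accessible worlds, so □s holds vacuously.
  At d: no accessible worlds, so ◇r is false.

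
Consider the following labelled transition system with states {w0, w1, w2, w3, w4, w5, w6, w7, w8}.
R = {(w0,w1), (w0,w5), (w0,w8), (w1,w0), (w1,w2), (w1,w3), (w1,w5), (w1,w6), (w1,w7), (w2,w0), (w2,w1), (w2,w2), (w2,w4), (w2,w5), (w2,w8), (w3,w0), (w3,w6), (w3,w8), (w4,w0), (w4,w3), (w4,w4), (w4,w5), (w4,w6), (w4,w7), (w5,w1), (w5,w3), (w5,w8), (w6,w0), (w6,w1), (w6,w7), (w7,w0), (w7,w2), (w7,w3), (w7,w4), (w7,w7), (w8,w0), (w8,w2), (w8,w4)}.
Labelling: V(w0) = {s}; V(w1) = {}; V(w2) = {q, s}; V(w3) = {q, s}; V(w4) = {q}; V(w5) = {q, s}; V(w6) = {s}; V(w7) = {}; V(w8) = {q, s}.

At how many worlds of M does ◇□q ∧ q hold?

Let φ = ◇□q ∧ q. Evaluate φ at each world:
  w0 (successors {w1, w5, w8}): φ is false.
  w1 (successors {w0, w2, w3, w5, w6, w7}): φ is false.
  w2 (successors {w0, w1, w2, w4, w5, w8}): φ is false.
  w3 (successors {w0, w6, w8}): φ is false.
  w4 (successors {w0, w3, w4, w5, w6, w7}): φ is false.
  w5 (successors {w1, w3, w8}): φ is false.
  w6 (successors {w0, w1, w7}): φ is false.
  w7 (successors {w0, w2, w3, w4, w7}): φ is false.
  w8 (successors {w0, w2, w4}): φ is false.
For instance, at w4:
  At w4: ◇□q is false, q is true, so ◇□q ∧ q is false.
    At w4: ◇□q requires □q at some successor in {w0, w3, w4, w5, w6, w7}.
      At w0: □q is false.
      At w3: □q is false.
      At w4: □q is false.
      At w5: □q is false.
      At w6: □q is false.
      At w7: □q is false.
    So ◇□q is false at w4.
Satisfying worlds: none.

0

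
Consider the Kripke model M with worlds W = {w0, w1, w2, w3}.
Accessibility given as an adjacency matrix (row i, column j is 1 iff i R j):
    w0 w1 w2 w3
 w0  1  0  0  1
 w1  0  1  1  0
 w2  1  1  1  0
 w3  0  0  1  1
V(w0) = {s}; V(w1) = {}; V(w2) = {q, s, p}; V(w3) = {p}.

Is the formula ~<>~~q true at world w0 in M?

Yes

At w0: <>~~q is false, so ~<>~~q is true.
  At w0: <>~~q requires ~~q at some successor in {w0, w3}.
    At w0: ~~q is false.
    At w3: ~~q is false.
  So <>~~q is false at w0.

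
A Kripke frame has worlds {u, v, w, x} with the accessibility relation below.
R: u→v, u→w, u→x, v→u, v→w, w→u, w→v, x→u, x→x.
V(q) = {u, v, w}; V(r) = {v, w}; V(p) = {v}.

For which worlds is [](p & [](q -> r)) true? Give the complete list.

Let φ = [](p & [](q -> r)). Evaluate φ at each world:
  u (successors {v, w, x}): φ is false.
  v (successors {u, w}): φ is false.
  w (successors {u, v}): φ is false.
  x (successors {u, x}): φ is false.
For instance, at x:
  At x: [](p & [](q -> r)) requires p & [](q -> r) at every successor {u, x}.
    p & [](q -> r) fails at u, so [](p & [](q -> r)) is false at x.
      At u: p is false, [](q -> r) is true, so p & [](q -> r) is false.
Satisfying worlds: none.

none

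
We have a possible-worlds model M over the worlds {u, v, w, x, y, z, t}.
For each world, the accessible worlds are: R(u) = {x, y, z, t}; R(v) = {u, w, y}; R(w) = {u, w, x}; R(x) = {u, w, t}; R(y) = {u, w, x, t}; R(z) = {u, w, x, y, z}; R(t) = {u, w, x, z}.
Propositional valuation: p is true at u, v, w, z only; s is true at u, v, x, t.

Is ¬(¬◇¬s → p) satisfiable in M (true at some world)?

No

Let φ = ¬(¬◇¬s → p). Evaluate φ at each world:
  u (successors {x, y, z, t}): φ is false.
  v (successors {u, w, y}): φ is false.
  w (successors {u, w, x}): φ is false.
  x (successors {u, w, t}): φ is false.
  y (successors {u, w, x, t}): φ is false.
  z (successors {u, w, x, y, z}): φ is false.
  t (successors {u, w, x, z}): φ is false.
For instance, at z:
  At z: ¬◇¬s → p is true, so ¬(¬◇¬s → p) is false.
    At z: ¬◇¬s is false, p is true, so ¬◇¬s → p is true.
      At z: ◇¬s is true, so ¬◇¬s is false.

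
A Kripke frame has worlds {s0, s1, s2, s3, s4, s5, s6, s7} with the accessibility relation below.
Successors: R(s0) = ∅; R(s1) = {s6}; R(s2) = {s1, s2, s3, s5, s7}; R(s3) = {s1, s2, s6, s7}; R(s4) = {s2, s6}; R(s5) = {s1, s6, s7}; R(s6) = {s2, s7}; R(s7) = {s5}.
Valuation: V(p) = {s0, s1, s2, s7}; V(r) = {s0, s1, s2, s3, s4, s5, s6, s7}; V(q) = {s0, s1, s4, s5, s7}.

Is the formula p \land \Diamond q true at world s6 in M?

No

At s6: p is false, \Diamond q is true, so p \land \Diamond q is false.
  At s6: \Diamond q requires q at some successor in {s2, s7}.
    q holds at s7, so \Diamond q is true at s6.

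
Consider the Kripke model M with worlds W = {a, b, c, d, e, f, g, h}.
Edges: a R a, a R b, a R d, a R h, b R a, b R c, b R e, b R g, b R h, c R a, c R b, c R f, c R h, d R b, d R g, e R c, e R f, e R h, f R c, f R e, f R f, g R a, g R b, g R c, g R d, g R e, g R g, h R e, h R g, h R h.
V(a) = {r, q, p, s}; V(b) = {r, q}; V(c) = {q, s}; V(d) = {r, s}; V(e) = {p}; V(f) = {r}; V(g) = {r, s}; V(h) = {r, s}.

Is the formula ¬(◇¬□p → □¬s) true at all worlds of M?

Yes

Let φ = ¬(◇¬□p → □¬s). Evaluate φ at each world:
  a (successors {a, b, d, h}): φ is true.
  b (successors {a, c, e, g, h}): φ is true.
  c (successors {a, b, f, h}): φ is true.
  d (successors {b, g}): φ is true.
  e (successors {c, f, h}): φ is true.
  f (successors {c, e, f}): φ is true.
  g (successors {a, b, c, d, e, g}): φ is true.
  h (successors {e, g, h}): φ is true.
For instance, at a:
  At a: ◇¬□p → □¬s is false, so ¬(◇¬□p → □¬s) is true.
    At a: ◇¬□p is true, □¬s is false, so ◇¬□p → □¬s is false.
      At a: ◇¬□p requires ¬□p at some successor in {a, b, d, h}.
        ¬□p holds at a, so ◇¬□p is true at a.
      At a: □¬s requires ¬s at every successor {a, b, d, h}.
        ¬s fails at a, so □¬s is false at a.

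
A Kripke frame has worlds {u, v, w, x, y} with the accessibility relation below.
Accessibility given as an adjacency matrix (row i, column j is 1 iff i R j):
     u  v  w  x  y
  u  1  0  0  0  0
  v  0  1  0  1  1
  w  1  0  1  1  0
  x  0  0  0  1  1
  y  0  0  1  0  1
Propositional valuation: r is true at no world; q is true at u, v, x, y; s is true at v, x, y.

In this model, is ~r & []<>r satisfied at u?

No

At u: ~r is true, []<>r is false, so ~r & []<>r is false.
  At u: []<>r requires <>r at every successor {u}.
    <>r fails at u, so []<>r is false at u.
      At u: <>r requires r at some successor in {u}.
        At u: r is false.
      So <>r is false at u.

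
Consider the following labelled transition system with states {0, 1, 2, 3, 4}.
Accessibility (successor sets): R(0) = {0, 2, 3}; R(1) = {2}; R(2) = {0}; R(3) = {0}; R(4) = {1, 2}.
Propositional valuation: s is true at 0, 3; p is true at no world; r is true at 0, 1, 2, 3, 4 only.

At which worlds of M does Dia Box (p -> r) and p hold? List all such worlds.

Let φ = Dia Box (p -> r) and p. Evaluate φ at each world:
  0 (successors {0, 2, 3}): φ is false.
  1 (successors {2}): φ is false.
  2 (successors {0}): φ is false.
  3 (successors {0}): φ is false.
  4 (successors {1, 2}): φ is false.
For instance, at 3:
  At 3: Dia Box (p -> r) is true, p is false, so Dia Box (p -> r) and p is false.
    At 3: Dia Box (p -> r) requires Box (p -> r) at some successor in {0}.
      Box (p -> r) holds at 0, so Dia Box (p -> r) is true at 3.
Satisfying worlds: none.

none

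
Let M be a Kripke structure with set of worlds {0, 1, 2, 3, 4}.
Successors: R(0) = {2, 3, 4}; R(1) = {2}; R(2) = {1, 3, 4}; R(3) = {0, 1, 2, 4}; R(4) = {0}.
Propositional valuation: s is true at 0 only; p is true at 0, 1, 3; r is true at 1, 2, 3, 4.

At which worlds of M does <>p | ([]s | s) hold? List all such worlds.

0, 2, 3, 4

Recall that []ψ holds at a world iff ψ holds at every accessible world, and <>ψ holds iff ψ holds at some accessible world.
Let φ = <>p | ([]s | s). Evaluate φ at each world:
  0 (successors {2, 3, 4}): φ is true.
  1 (successors {2}): φ is false.
  2 (successors {1, 3, 4}): φ is true.
  3 (successors {0, 1, 2, 4}): φ is true.
  4 (successors {0}): φ is true.
For instance, at 0:
  At 0: <>p is true, []s | s is true, so <>p | ([]s | s) is true.
    At 0: <>p requires p at some successor in {2, 3, 4}.
      p holds at 3, so <>p is true at 0.
    At 0: []s is false, s is true, so []s | s is true.
      At 0: []s requires s at every successor {2, 3, 4}.
        s fails at 2, so []s is false at 0.
Satisfying worlds: {0, 2, 3, 4}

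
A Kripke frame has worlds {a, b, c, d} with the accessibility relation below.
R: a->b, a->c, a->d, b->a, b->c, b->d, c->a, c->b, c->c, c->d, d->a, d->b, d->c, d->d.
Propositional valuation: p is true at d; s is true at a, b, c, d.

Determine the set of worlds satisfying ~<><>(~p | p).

Recall that <>ψ holds at a world iff ψ holds at some accessible world.
Let φ = ~<><>(~p | p). Evaluate φ at each world:
  a (successors {b, c, d}): φ is false.
  b (successors {a, c, d}): φ is false.
  c (successors {a, b, c, d}): φ is false.
  d (successors {a, b, c, d}): φ is false.
For instance, at c:
  At c: <><>(~p | p) is true, so ~<><>(~p | p) is false.
    At c: <><>(~p | p) requires <>(~p | p) at some successor in {a, b, c, d}.
      <>(~p | p) holds at a, so <><>(~p | p) is true at c.
Satisfying worlds: none.

none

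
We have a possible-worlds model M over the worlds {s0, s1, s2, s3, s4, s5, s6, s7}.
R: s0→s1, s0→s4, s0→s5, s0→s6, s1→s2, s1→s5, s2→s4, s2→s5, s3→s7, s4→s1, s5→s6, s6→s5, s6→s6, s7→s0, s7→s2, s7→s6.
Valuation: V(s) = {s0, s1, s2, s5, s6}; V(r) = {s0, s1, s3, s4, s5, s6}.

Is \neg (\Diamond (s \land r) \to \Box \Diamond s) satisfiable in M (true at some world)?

Let φ = \neg (\Diamond (s \land r) \to \Box \Diamond s). Evaluate φ at each world:
  s0 (successors {s1, s4, s5, s6}): φ is false.
  s1 (successors {s2, s5}): φ is false.
  s2 (successors {s4, s5}): φ is false.
  s3 (successors {s7}): φ is false.
  s4 (successors {s1}): φ is false.
  s5 (successors {s6}): φ is false.
  s6 (successors {s5, s6}): φ is false.
  s7 (successors {s0, s2, s6}): φ is false.
For instance, at s3:
  At s3: \Diamond (s \land r) \to \Box \Diamond s is true, so \neg (\Diamond (s \land r) \to \Box \Diamond s) is false.
    At s3: \Diamond (s \land r) is false, \Box \Diamond s is true, so \Diamond (s \land r) \to \Box \Diamond s is true.
      At s3: \Diamond (s \land r) requires s \land r at some successor in {s7}.
        At s7: s \land r is false.
      So \Diamond (s \land r) is false at s3.
      At s3: \Box \Diamond s requires \Diamond s at every successor {s7}.
        At s7: \Diamond s is true.
      So \Box \Diamond s is true at s3.

No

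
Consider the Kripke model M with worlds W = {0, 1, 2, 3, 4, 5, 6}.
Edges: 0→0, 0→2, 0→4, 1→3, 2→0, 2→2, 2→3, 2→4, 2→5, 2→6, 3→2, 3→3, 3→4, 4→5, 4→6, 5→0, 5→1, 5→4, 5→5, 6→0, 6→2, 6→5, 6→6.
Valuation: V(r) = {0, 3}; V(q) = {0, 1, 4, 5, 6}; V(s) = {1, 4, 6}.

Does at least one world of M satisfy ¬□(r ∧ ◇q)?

Recall that □ψ holds at a world iff ψ holds at every accessible world, and ◇ψ holds iff ψ holds at some accessible world.
Let φ = ¬□(r ∧ ◇q). Evaluate φ at each world:
  0 (successors {0, 2, 4}): φ is true.
  1 (successors {3}): φ is false.
  2 (successors {0, 2, 3, 4, 5, 6}): φ is true.
  3 (successors {2, 3, 4}): φ is true.
  4 (successors {5, 6}): φ is true.
  5 (successors {0, 1, 4, 5}): φ is true.
  6 (successors {0, 2, 5, 6}): φ is true.
Detail at 0 (witness):
  At 0: □(r ∧ ◇q) is false, so ¬□(r ∧ ◇q) is true.
    At 0: □(r ∧ ◇q) requires r ∧ ◇q at every successor {0, 2, 4}.
      r ∧ ◇q fails at 2, so □(r ∧ ◇q) is false at 0.

Yes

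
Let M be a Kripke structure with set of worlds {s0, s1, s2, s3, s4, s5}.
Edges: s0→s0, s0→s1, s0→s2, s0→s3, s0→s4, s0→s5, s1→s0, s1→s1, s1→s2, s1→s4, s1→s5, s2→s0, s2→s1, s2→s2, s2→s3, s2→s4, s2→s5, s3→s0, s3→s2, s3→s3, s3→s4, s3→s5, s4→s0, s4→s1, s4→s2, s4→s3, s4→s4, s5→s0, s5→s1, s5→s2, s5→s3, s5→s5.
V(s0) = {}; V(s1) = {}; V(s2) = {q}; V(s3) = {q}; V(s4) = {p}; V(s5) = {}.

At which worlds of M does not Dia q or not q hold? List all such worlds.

Let φ = not Dia q or not q. Evaluate φ at each world:
  s0 (successors {s0, s1, s2, s3, s4, s5}): φ is true.
  s1 (successors {s0, s1, s2, s4, s5}): φ is true.
  s2 (successors {s0, s1, s2, s3, s4, s5}): φ is false.
  s3 (successors {s0, s2, s3, s4, s5}): φ is false.
  s4 (successors {s0, s1, s2, s3, s4}): φ is true.
  s5 (successors {s0, s1, s2, s3, s5}): φ is true.
For instance, at s2:
  At s2: not Dia q is false, not q is false, so not Dia q or not q is false.
    At s2: Dia q is true, so not Dia q is false.
      At s2: Dia q requires q at some successor in {s0, s1, s2, s3, s4, s5}.
        q holds at s2, so Dia q is true at s2.
Satisfying worlds: {s0, s1, s4, s5}

s0, s1, s4, s5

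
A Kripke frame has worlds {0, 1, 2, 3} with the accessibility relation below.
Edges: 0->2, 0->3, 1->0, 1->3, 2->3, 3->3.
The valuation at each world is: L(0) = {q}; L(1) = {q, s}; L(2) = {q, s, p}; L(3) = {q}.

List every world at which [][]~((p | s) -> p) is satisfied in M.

Let φ = [][]~((p | s) -> p). Evaluate φ at each world:
  0 (successors {2, 3}): φ is false.
  1 (successors {0, 3}): φ is false.
  2 (successors {3}): φ is false.
  3 (successors {3}): φ is false.
For instance, at 3:
  At 3: [][]~((p | s) -> p) requires []~((p | s) -> p) at every successor {3}.
    []~((p | s) -> p) fails at 3, so [][]~((p | s) -> p) is false at 3.
      At 3: []~((p | s) -> p) requires ~((p | s) -> p) at every successor {3}.
        ~((p | s) -> p) fails at 3, so []~((p | s) -> p) is false at 3.
Satisfying worlds: none.

none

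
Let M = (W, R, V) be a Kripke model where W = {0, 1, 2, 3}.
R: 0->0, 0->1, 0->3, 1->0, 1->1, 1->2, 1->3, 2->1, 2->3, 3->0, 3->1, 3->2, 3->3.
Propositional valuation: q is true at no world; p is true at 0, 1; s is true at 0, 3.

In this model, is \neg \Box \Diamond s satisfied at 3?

No

At 3: \Box \Diamond s is true, so \neg \Box \Diamond s is false.
  At 3: \Box \Diamond s requires \Diamond s at every successor {0, 1, 2, 3}.
    At 0: \Diamond s is true.
    At 1: \Diamond s is true.
    At 2: \Diamond s is true.
    At 3: \Diamond s is true.
  So \Box \Diamond s is true at 3.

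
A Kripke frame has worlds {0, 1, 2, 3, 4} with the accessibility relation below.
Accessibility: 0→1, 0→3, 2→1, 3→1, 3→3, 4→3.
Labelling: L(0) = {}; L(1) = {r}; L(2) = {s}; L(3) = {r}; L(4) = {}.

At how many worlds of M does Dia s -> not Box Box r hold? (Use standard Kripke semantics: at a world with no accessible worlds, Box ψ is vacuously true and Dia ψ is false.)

Recall that Box ψ holds at a world iff ψ holds at every accessible world, and Dia ψ holds iff ψ holds at some accessible world.
Let φ = Dia s -> not Box Box r. Evaluate φ at each world:
  0 (successors {1, 3}): φ is true.
  1 (successors ∅): φ is true.
  2 (successors {1}): φ is true.
  3 (successors {1, 3}): φ is true.
  4 (successors {3}): φ is true.
For instance, at 2:
  At 2: Dia s is false, not Box Box r is false, so Dia s -> not Box Box r is true.
    At 2: Dia s requires s at some successor in {1}.
      At 1: s is false.
    So Dia s is false at 2.
    At 2: Box Box r is true, so not Box Box r is false.
      At 2: Box Box r requires Box r at every successor {1}.
        At 1: Box r is true.
      So Box Box r is true at 2.
Satisfying worlds: {0, 1, 2, 3, 4}

5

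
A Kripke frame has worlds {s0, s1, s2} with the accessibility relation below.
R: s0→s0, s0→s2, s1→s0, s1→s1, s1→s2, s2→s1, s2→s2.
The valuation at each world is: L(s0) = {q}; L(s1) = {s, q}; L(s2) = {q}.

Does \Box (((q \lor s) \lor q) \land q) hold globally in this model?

Let φ = \Box (((q \lor s) \lor q) \land q). Evaluate φ at each world:
  s0 (successors {s0, s2}): φ is true.
  s1 (successors {s0, s1, s2}): φ is true.
  s2 (successors {s1, s2}): φ is true.
For instance, at s1:
  At s1: \Box (((q \lor s) \lor q) \land q) requires ((q \lor s) \lor q) \land q at every successor {s0, s1, s2}.
    At s0: ((q \lor s) \lor q) \land q is true.
    At s1: ((q \lor s) \lor q) \land q is true.
    At s2: ((q \lor s) \lor q) \land q is true.
  So \Box (((q \lor s) \lor q) \land q) is true at s1.

Yes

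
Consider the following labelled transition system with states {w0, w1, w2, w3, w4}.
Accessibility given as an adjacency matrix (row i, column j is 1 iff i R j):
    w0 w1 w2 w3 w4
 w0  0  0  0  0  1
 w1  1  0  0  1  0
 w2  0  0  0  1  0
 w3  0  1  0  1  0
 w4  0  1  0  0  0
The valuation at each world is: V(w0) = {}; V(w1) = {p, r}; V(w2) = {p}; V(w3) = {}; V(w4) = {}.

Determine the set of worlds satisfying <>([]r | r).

Let φ = <>([]r | r). Evaluate φ at each world:
  w0 (successors {w4}): φ is true.
  w1 (successors {w0, w3}): φ is false.
  w2 (successors {w3}): φ is false.
  w3 (successors {w1, w3}): φ is true.
  w4 (successors {w1}): φ is true.
For instance, at w4:
  At w4: <>([]r | r) requires []r | r at some successor in {w1}.
    []r | r holds at w1, so <>([]r | r) is true at w4.
      At w1: []r is false, r is true, so []r | r is true.
Satisfying worlds: {w0, w3, w4}

w0, w3, w4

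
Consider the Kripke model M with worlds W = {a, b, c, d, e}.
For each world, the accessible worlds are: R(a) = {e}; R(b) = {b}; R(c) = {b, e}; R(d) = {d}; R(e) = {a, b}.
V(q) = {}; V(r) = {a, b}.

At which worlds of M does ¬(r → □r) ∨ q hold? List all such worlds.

Let φ = ¬(r → □r) ∨ q. Evaluate φ at each world:
  a (successors {e}): φ is true.
  b (successors {b}): φ is false.
  c (successors {b, e}): φ is false.
  d (successors {d}): φ is false.
  e (successors {a, b}): φ is false.
For instance, at e:
  At e: ¬(r → □r) is false, q is false, so ¬(r → □r) ∨ q is false.
    At e: r → □r is true, so ¬(r → □r) is false.
      At e: r is false, □r is true, so r → □r is true.
Satisfying worlds: {a}

a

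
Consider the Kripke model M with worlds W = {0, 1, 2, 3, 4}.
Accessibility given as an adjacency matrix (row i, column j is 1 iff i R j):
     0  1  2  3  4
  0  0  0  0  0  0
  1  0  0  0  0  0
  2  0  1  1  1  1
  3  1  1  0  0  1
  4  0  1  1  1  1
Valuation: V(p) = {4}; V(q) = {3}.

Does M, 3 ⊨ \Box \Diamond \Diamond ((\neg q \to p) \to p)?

No

Recall that \Box ψ holds at a world iff ψ holds at every accessible world, and \Diamond ψ holds iff ψ holds at some accessible world.
At 3: \Box \Diamond \Diamond ((\neg q \to p) \to p) requires \Diamond \Diamond ((\neg q \to p) \to p) at every successor {0, 1, 4}.
  \Diamond \Diamond ((\neg q \to p) \to p) fails at 0, so \Box \Diamond \Diamond ((\neg q \to p) \to p) is false at 3.
    At 0: no accessible worlds, so \Diamond \Diamond ((\neg q \to p) \to p) is false.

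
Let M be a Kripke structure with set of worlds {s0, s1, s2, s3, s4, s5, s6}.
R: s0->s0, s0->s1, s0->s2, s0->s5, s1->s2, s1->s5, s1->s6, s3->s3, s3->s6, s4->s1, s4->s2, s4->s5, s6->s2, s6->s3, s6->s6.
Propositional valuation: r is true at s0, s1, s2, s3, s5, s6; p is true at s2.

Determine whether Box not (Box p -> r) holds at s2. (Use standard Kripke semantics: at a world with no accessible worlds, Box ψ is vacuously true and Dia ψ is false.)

Recall that Box ψ holds at a world iff ψ holds at every accessible world, and Dia ψ holds iff ψ holds at some accessible world.
At s2: no accessible worlds, so Box not (Box p -> r) holds vacuously.

Yes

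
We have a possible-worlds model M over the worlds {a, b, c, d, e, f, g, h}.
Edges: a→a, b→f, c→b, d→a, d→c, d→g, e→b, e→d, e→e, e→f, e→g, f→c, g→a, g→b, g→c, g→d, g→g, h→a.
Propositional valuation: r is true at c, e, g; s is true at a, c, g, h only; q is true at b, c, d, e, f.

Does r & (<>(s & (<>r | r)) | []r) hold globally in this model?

No

Recall that []ψ holds at a world iff ψ holds at every accessible world, and <>ψ holds iff ψ holds at some accessible world.
Let φ = r & (<>(s & (<>r | r)) | []r). Evaluate φ at each world:
  a (successors {a}): φ is false.
  b (successors {f}): φ is false.
  c (successors {b}): φ is false.
  d (successors {a, c, g}): φ is false.
  e (successors {b, d, e, f, g}): φ is true.
  f (successors {c}): φ is false.
  g (successors {a, b, c, d, g}): φ is true.
  h (successors {a}): φ is false.
Detail at a (counterexample):
  At a: r is false, <>(s & (<>r | r)) | []r is false, so r & (<>(s & (<>r | r)) | []r) is false.
    At a: <>(s & (<>r | r)) is false, []r is false, so <>(s & (<>r | r)) | []r is false.
      At a: <>(s & (<>r | r)) requires s & (<>r | r) at some successor in {a}.
        At a: s & (<>r | r) is false.
      So <>(s & (<>r | r)) is false at a.
      At a: []r requires r at every successor {a}.
        r fails at a, so []r is false at a.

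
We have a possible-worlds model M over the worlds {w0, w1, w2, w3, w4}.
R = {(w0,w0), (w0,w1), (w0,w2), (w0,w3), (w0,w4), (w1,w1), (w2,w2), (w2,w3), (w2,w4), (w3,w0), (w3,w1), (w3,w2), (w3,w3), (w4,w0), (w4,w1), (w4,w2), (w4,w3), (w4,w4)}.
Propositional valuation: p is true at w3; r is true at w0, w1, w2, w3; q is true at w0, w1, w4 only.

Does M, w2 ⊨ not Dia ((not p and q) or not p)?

Recall that Dia ψ holds at a world iff ψ holds at some accessible world.
At w2: Dia ((not p and q) or not p) is true, so not Dia ((not p and q) or not p) is false.
  At w2: Dia ((not p and q) or not p) requires (not p and q) or not p at some successor in {w2, w3, w4}.
    (not p and q) or not p holds at w2, so Dia ((not p and q) or not p) is true at w2.

No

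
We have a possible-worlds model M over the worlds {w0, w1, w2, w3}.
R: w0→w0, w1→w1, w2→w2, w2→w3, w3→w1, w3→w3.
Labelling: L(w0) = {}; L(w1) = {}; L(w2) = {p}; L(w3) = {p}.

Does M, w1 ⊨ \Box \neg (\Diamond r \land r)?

Yes

At w1: \Box \neg (\Diamond r \land r) requires \neg (\Diamond r \land r) at every successor {w1}.
    At w1: \Diamond r \land r is false, so \neg (\Diamond r \land r) is true.
      At w1: \Diamond r is false, r is false, so \Diamond r \land r is false.
So \Box \neg (\Diamond r \land r) is true at w1.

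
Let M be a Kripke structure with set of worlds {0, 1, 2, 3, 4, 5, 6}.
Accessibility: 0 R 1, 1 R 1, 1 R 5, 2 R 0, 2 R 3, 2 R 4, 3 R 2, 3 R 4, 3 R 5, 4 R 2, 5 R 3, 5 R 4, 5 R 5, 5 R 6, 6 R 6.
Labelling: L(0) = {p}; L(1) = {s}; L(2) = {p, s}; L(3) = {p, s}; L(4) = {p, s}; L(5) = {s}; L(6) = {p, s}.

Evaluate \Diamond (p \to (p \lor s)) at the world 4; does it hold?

At 4: \Diamond (p \to (p \lor s)) requires p \to (p \lor s) at some successor in {2}.
  p \to (p \lor s) holds at 2, so \Diamond (p \to (p \lor s)) is true at 4.

Yes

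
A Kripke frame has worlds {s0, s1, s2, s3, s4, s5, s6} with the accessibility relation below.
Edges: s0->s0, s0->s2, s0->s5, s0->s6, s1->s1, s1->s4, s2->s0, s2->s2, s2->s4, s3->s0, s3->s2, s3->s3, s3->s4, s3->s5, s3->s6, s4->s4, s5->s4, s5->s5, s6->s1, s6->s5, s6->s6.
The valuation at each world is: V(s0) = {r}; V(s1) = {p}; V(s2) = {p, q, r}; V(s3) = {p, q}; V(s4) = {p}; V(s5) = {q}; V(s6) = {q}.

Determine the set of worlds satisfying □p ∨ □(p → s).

Recall that □ψ holds at a world iff ψ holds at every accessible world, and ◇ψ holds iff ψ holds at some accessible world.
Let φ = □p ∨ □(p → s). Evaluate φ at each world:
  s0 (successors {s0, s2, s5, s6}): φ is false.
  s1 (successors {s1, s4}): φ is true.
  s2 (successors {s0, s2, s4}): φ is false.
  s3 (successors {s0, s2, s3, s4, s5, s6}): φ is false.
  s4 (successors {s4}): φ is true.
  s5 (successors {s4, s5}): φ is false.
  s6 (successors {s1, s5, s6}): φ is false.
For instance, at s4:
  At s4: □p is true, □(p → s) is false, so □p ∨ □(p → s) is true.
    At s4: □p requires p at every successor {s4}.
      At s4: p is true.
    So □p is true at s4.
    At s4: □(p → s) requires p → s at every successor {s4}.
      p → s fails at s4, so □(p → s) is false at s4.
Satisfying worlds: {s1, s4}

s1, s4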